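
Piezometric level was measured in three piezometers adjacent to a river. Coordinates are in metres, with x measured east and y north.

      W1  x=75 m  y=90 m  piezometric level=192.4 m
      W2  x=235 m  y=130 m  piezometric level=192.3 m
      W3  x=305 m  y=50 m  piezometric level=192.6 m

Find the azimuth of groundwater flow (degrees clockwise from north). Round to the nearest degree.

With h = a·x + b·y + c and W1 as origin, the differences give:
  160·a + 40·b = -0.1
  230·a + (-40)·b = +0.2
Eliminate b (×(-40) and ×40, subtract): -15600·a = -4.00 → a = ∂h/∂x = +0.0002564
Back-substitute: b = ∂h/∂y = -0.003526.
Flow direction (−∇h) has components (-0.0002564 E, +0.003526 N).
Azimuth = atan2(E, N) = atan2(-0.0002564, +0.003526) = 355.8° ≈ 356°.

356°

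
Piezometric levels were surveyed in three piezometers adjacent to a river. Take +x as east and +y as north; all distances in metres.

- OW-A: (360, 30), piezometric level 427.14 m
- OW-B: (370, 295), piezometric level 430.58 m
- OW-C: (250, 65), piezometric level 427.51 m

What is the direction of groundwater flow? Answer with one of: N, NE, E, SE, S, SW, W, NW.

S

Differences from OW-A: to OW-B (Δx, Δy, Δh) = (10, 265, +3.44); to OW-C = (-110, 35, +0.37).
Determinant of the coordinate differences = 10·35 − (-110)·265 = 29500.
∂h/∂x = [(+3.44)·35 − (+0.37)·265] / 29500 = +0.0007576
∂h/∂y = [10·(+0.37) − (-110)·(+3.44)] / 29500 = +0.01295
Flow = −∇h = (-0.0007576 east, -0.01295 north), which points south.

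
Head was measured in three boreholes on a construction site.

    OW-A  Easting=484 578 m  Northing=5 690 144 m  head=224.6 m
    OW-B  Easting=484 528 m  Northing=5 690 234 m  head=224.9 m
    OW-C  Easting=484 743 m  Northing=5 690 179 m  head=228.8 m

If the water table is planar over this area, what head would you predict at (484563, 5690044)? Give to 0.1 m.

222.7 m

With h = a·x + b·y + c and OW-A as origin, the differences give:
  (-50)·a + 90·b = +0.3
  165·a + 35·b = +4.2
Eliminate b (×35 and ×90, subtract): -16600·a = -367.50 → a = ∂h/∂x = +0.02214
Back-substitute: b = ∂h/∂y = +0.01563.
h(484563, 5690044) = 224.6 + (+0.02214)·(-15) + (+0.01563)·(-100) = 224.6 -0.332 -1.563 = 222.705 m.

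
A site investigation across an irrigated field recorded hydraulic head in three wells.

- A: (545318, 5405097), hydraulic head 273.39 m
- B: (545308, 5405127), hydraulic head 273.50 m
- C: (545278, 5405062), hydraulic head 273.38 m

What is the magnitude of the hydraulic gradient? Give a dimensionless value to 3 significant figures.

Taking A as reference: B−A = (-10, 30, +0.11); C−A = (-40, -35, -0.01).
Solve a·Δx + b·Δy = Δh: det = (-10)·(-35) − (-40)·30 = 1550.
∂h/∂x = [(+0.11)·(-35) − (-0.01)·30] / 1550 = -0.002290
∂h/∂y = [(-10)·(-0.01) − (-40)·(+0.11)] / 1550 = +0.002903
|∇h| = √(-0.002290² + 0.002903²) = 0.003698

0.00370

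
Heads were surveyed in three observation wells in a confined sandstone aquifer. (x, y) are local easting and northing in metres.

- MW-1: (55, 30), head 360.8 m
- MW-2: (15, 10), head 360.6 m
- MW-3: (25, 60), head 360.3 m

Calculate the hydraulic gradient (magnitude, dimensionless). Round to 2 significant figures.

With h = a·x + b·y + c and MW-1 as origin, the differences give:
  (-40)·a + (-20)·b = -0.2
  (-30)·a + 30·b = -0.5
Eliminate b (×30 and ×(-20), subtract): -1800·a = -16.00 → a = ∂h/∂x = +0.008889
Back-substitute: b = ∂h/∂y = -0.007778.
|∇h| = √(0.008889² + -0.007778²) = 0.01181

0.012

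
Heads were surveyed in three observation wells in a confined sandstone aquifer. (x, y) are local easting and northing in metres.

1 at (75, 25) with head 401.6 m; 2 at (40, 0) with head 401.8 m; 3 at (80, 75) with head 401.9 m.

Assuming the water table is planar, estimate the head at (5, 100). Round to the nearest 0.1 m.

402.9 m

Three-point gradient (reference 1): Δ to 2 = (-35, -25, +0.2), Δ to 3 = (5, 50, +0.3).
∂h/∂x = -0.01077, ∂h/∂y = +0.007077 (det = -1625).
h(5, 100) = 401.6 + (-0.01077)·(-70) + (+0.007077)·(75) = 401.6 +0.754 +0.531 = 402.885 m.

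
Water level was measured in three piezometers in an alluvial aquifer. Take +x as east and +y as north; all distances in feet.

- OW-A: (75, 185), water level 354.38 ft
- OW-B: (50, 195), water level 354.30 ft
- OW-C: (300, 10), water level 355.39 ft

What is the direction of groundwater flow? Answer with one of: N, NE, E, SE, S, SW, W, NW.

Three-point gradient (reference OW-A): Δ to OW-B = (-25, 10, -0.08), Δ to OW-C = (225, -175, +1.01).
∂h/∂x = +0.001835, ∂h/∂y = -0.003412 (det = 2125).
Flow = −∇h = (-0.001835 east, +0.003412 north), which points northwest.

NW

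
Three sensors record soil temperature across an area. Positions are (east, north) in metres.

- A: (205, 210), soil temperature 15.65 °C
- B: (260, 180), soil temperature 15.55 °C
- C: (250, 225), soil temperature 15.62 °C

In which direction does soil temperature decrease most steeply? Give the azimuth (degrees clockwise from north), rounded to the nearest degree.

140°

With T = a·x + b·y + c and A as origin, the differences give:
  55·a + (-30)·b = -0.10
  45·a + 15·b = -0.03
Eliminate b (×15 and ×(-30), subtract): 2175·a = -2.400 → a = ∂T/∂x = -0.001103
Back-substitute: b = ∂T/∂y = +0.001310.
Steepest decrease is along −∇f: components (+0.001103 E, -0.001310 N).
Azimuth = atan2(+0.001103, -0.001310) = 139.9° ≈ 140°.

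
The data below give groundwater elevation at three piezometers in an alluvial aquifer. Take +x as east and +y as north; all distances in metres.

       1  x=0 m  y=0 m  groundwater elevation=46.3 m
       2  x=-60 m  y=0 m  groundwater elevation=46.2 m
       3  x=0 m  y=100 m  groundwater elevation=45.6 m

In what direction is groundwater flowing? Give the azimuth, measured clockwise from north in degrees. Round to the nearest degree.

∂h/∂x = (46.2 − 46.3) / (-60 − 0) = +0.001667
∂h/∂y = (45.6 − 46.3) / (100 − 0) = -0.007000
Flow direction (−∇h) has components (-0.001667 E, +0.007000 N).
Azimuth = atan2(E, N) = atan2(-0.001667, +0.007000) = 346.6° ≈ 347°.

347°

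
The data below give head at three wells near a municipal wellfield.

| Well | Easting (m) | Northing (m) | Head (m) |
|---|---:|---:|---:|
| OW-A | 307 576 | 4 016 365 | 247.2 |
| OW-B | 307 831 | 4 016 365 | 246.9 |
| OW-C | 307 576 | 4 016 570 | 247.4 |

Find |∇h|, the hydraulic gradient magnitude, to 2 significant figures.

0.0015

∂h/∂x = (246.9 − 247.2) / (307831 − 307576) = -0.001176
∂h/∂y = (247.4 − 247.2) / (4016570 − 4016365) = +0.0009756
|∇h| = √(-0.001176² + 0.0009756²) = 0.001528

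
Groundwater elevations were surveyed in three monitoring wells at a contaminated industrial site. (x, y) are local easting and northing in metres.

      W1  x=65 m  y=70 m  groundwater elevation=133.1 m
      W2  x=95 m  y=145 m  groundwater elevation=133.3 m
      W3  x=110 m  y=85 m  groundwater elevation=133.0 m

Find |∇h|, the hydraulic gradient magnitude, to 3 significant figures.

With h = a·x + b·y + c and W1 as origin, the differences give:
  30·a + 75·b = +0.2
  45·a + 15·b = -0.1
Eliminate b (×15 and ×75, subtract): -2925·a = 10.50 → a = ∂h/∂x = -0.003590
Back-substitute: b = ∂h/∂y = +0.004103.
|∇h| = √(-0.003590² + 0.004103²) = 0.005452

0.00545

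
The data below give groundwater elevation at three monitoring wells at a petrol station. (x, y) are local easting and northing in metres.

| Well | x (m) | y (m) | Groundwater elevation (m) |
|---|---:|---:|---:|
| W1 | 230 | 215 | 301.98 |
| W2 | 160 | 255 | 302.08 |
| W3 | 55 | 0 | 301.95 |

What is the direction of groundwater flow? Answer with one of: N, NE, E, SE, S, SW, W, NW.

Three-point gradient (reference W1): Δ to W2 = (-70, 40, +0.10), Δ to W3 = (-175, -215, -0.03).
∂h/∂x = -0.0009206, ∂h/∂y = +0.0008889 (det = 22050).
Flow = −∇h = (+0.0009206 east, -0.0008889 north), which points southeast.

SE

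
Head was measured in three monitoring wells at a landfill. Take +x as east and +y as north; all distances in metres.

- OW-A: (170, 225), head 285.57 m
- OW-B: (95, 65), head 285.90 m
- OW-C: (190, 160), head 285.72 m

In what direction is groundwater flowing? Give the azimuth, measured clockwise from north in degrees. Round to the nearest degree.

352°

Taking OW-A as reference: OW-B−OW-A = (-75, -160, +0.33); OW-C−OW-A = (20, -65, +0.15).
Determinant of the coordinate differences = (-75)·(-65) − 20·(-160) = 8075.
∂h/∂x = [(+0.33)·(-65) − (+0.15)·(-160)] / 8075 = +0.0003158
∂h/∂y = [(-75)·(+0.15) − 20·(+0.33)] / 8075 = -0.002211
Flow direction (−∇h) has components (-0.0003158 E, +0.002211 N).
Azimuth = atan2(E, N) = atan2(-0.0003158, +0.002211) = 351.9° ≈ 352°.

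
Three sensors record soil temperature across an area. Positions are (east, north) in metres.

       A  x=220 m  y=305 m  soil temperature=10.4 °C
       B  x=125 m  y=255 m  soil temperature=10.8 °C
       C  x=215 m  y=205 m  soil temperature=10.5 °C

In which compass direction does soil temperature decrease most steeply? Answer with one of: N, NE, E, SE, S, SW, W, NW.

Taking A as reference: B−A = (-95, -50, +0.4); C−A = (-5, -100, +0.1).
Determinant of the coordinate differences = (-95)·(-100) − (-5)·(-50) = 9250.
∂T/∂x = [(+0.4)·(-100) − (+0.1)·(-50)] / 9250 = -0.003784
∂T/∂y = [(-95)·(+0.1) − (-5)·(+0.4)] / 9250 = -0.0008108
Steepest decrease is along −∇f = (+0.003784 E, +0.0008108 N) → east.

E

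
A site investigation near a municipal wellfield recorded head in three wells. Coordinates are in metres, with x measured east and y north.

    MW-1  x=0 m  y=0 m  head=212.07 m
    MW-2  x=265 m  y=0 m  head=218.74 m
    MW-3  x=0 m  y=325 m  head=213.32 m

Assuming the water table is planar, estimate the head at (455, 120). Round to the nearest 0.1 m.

224.0 m

∂h/∂x = (218.74 − 212.07) / (265 − 0) = +0.02517
∂h/∂y = (213.32 − 212.07) / (325 − 0) = +0.003846
h(455, 120) = 212.07 + (+0.02517)·(455) + (+0.003846)·(120) = 212.07 +11.452 +0.462 = 223.984 m.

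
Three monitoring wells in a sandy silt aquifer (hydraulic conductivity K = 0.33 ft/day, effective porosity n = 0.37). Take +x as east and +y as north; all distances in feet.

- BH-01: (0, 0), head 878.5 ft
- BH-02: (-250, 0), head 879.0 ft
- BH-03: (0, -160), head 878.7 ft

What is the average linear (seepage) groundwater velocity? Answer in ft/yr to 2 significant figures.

0.77 ft/yr

∂h/∂x = (879.0 − 878.5) / (-250 − 0) = -0.002000
∂h/∂y = (878.7 − 878.5) / (-160 − 0) = -0.001250
|∇h| = √(-0.002000² + -0.001250²) = 0.002358
Seepage velocity v = K·i/n = 0.33 × 0.002358 / 0.37 = 0.002103 ft/day = 0.7681 ft/yr.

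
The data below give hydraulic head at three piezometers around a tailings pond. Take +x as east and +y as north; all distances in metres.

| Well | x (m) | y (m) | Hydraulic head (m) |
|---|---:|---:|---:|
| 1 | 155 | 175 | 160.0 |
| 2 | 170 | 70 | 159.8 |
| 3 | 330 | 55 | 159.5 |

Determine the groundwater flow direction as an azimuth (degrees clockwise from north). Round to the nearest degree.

With h = a·x + b·y + c and 1 as origin, the differences give:
  15·a + (-105)·b = -0.2
  175·a + (-120)·b = -0.5
Eliminate b (×(-120) and ×(-105), subtract): 16575·a = -28.50 → a = ∂h/∂x = -0.001719
Back-substitute: b = ∂h/∂y = +0.001659.
Flow direction (−∇h) has components (+0.001719 E, -0.001659 N).
Azimuth = atan2(E, N) = atan2(+0.001719, -0.001659) = 134.0° ≈ 134°.

134°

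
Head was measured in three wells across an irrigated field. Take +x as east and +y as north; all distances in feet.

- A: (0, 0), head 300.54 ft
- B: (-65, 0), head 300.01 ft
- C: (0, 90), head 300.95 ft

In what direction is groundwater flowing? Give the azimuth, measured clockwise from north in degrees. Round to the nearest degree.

∂h/∂x = (300.01 − 300.54) / (-65 − 0) = +0.008154
∂h/∂y = (300.95 − 300.54) / (90 − 0) = +0.004556
Flow direction (−∇h) has components (-0.008154 E, -0.004556 N).
Azimuth = atan2(E, N) = atan2(-0.008154, -0.004556) = 240.8° ≈ 241°.

241°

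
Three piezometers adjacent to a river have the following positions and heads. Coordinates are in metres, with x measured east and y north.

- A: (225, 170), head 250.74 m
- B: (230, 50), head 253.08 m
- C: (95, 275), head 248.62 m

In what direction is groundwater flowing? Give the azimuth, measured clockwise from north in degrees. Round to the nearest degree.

Differences from A: to B (Δx, Δy, Δh) = (5, -120, +2.34); to C = (-130, 105, -2.12).
Solve a·Δx + b·Δy = Δh: det = 5·105 − (-130)·(-120) = -15075.
∂h/∂x = [(+2.34)·105 − (-2.12)·(-120)] / -15075 = +0.0005771
∂h/∂y = [5·(-2.12) − (-130)·(+2.34)] / -15075 = -0.01948
Flow direction (−∇h) has components (-0.0005771 E, +0.01948 N).
Azimuth = atan2(E, N) = atan2(-0.0005771, +0.01948) = 358.3° ≈ 358°.

358°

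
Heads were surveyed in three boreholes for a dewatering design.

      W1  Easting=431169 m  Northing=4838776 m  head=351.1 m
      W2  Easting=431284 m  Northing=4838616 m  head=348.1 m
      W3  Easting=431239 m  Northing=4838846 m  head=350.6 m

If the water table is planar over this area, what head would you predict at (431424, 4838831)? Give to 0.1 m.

347.7 m

Three-point gradient (reference W1): Δ to W2 = (115, -160, -3.0), Δ to W3 = (70, 70, -0.5).
∂h/∂x = -0.01506, ∂h/∂y = +0.007922 (det = 19250).
h(431424, 4838831) = 351.1 + (-0.01506)·(255) + (+0.007922)·(55) = 351.1 -3.842 +0.436 = 347.694 m.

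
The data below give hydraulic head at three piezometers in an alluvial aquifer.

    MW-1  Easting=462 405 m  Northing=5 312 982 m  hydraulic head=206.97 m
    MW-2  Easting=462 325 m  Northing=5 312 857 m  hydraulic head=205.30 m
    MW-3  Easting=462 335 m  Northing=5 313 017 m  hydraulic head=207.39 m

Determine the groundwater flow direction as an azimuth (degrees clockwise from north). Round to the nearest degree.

182°

Taking MW-1 as reference: MW-2−MW-1 = (-80, -125, -1.67); MW-3−MW-1 = (-70, 35, +0.42).
Determinant of the coordinate differences = (-80)·35 − (-70)·(-125) = -11550.
∂h/∂x = [(-1.67)·35 − (+0.42)·(-125)] / -11550 = +0.0005152
∂h/∂y = [(-80)·(+0.42) − (-70)·(-1.67)] / -11550 = +0.01303
Flow direction (−∇h) has components (-0.0005152 E, -0.01303 N).
Azimuth = atan2(E, N) = atan2(-0.0005152, -0.01303) = 182.3° ≈ 182°.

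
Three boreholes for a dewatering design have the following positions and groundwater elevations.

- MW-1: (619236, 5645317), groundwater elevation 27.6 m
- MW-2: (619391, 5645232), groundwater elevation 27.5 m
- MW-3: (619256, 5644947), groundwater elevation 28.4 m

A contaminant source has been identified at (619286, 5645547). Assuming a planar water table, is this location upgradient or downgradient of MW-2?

Differences from MW-1: to MW-2 (Δx, Δy, Δh) = (155, -85, -0.1); to MW-3 = (20, -370, +0.8).
Determinant of the coordinate differences = 155·(-370) − 20·(-85) = -55650.
∂h/∂x = [(-0.1)·(-370) − (+0.8)·(-85)] / -55650 = -0.001887
∂h/∂y = [155·(+0.8) − 20·(-0.1)] / -55650 = -0.002264
Head at (619286, 5645547) = 27.6 + (-0.001887)·(50) + (-0.002264)·(230) = 26.98 m.
That is lower than the 27.5 m at MW-2, so the point is downgradient.

downgradient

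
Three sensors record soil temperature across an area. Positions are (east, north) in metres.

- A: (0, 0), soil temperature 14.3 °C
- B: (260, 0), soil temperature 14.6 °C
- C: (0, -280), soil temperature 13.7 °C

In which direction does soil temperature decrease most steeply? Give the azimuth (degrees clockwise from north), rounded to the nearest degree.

∂T/∂x = (14.6 − 14.3) / (260 − 0) = +0.001154
∂T/∂y = (13.7 − 14.3) / (-280 − 0) = +0.002143
Steepest decrease is along −∇f: components (-0.001154 E, -0.002143 N).
Azimuth = atan2(-0.001154, -0.002143) = 208.3° ≈ 208°.

208°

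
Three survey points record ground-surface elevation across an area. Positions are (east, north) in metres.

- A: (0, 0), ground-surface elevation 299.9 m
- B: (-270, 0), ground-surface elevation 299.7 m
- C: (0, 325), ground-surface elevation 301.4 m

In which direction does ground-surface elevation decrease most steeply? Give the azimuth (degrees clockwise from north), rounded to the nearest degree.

∂z/∂x = (299.7 − 299.9) / (-270 − 0) = +0.0007407
∂z/∂y = (301.4 − 299.9) / (325 − 0) = +0.004615
Steepest decrease is along −∇f: components (-0.0007407 E, -0.004615 N).
Azimuth = atan2(-0.0007407, -0.004615) = 189.1° ≈ 189°.

189°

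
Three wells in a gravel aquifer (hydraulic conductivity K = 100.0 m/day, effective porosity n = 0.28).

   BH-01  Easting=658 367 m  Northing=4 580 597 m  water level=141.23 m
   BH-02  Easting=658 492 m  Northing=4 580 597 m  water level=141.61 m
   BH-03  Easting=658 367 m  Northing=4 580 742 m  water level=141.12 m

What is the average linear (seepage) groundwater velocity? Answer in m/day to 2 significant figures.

∂h/∂x = (141.61 − 141.23) / (658492 − 658367) = +0.003040
∂h/∂y = (141.12 − 141.23) / (4580742 − 4580597) = -0.0007586
|∇h| = √(0.003040² + -0.0007586²) = 0.003133
Seepage velocity v = K·i/n = 100.0 × 0.003133 / 0.28 = 1.119 m/day.

1.1 m/day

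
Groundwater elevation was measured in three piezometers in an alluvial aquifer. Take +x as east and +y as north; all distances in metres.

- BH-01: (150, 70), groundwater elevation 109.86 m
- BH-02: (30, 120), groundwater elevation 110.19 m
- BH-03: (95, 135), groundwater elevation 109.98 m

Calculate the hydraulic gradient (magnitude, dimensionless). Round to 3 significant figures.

0.00315

Taking BH-01 as reference: BH-02−BH-01 = (-120, 50, +0.33); BH-03−BH-01 = (-55, 65, +0.12).
Determinant of the coordinate differences = (-120)·65 − (-55)·50 = -5050.
∂h/∂x = [(+0.33)·65 − (+0.12)·50] / -5050 = -0.003059
∂h/∂y = [(-120)·(+0.12) − (-55)·(+0.33)] / -5050 = -0.0007426
|∇h| = √(-0.003059² + -0.0007426²) = 0.003148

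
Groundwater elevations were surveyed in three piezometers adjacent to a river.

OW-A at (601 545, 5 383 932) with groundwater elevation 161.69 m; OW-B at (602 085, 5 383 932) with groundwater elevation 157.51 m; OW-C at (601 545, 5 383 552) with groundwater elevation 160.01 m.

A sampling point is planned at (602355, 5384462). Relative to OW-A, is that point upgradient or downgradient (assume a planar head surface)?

downgradient

∂h/∂x = (157.51 − 161.69) / (602085 − 601545) = -0.007741
∂h/∂y = (160.01 − 161.69) / (5383552 − 5383932) = +0.004421
Head at (602355, 5384462) = 161.69 + (-0.007741)·(810) + (+0.004421)·(530) = 157.76 m.
That is lower than the 161.69 m at OW-A, so the point is downgradient.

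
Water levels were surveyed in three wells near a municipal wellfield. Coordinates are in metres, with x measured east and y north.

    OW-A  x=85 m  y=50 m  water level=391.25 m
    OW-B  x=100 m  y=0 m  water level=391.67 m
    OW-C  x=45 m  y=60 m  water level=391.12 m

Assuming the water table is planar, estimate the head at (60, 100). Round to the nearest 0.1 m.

390.8 m

Differences from OW-A: to OW-B (Δx, Δy, Δh) = (15, -50, +0.42); to OW-C = (-40, 10, -0.13).
Solve a·Δx + b·Δy = Δh: det = 15·10 − (-40)·(-50) = -1850.
∂h/∂x = [(+0.42)·10 − (-0.13)·(-50)] / -1850 = +0.001243
∂h/∂y = [15·(-0.13) − (-40)·(+0.42)] / -1850 = -0.008027
h(60, 100) = 391.25 + (+0.001243)·(-25) + (-0.008027)·(50) = 391.25 -0.031 -0.401 = 390.818 m.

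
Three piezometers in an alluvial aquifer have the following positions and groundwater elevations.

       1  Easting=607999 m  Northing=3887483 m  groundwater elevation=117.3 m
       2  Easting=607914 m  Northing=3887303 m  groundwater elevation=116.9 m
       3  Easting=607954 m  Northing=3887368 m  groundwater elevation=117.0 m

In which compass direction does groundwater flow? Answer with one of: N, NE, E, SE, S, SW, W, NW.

SE

Taking 1 as reference: 2−1 = (-85, -180, -0.4); 3−1 = (-45, -115, -0.3).
Solve a·Δx + b·Δy = Δh: det = (-85)·(-115) − (-45)·(-180) = 1675.
∂h/∂x = [(-0.4)·(-115) − (-0.3)·(-180)] / 1675 = -0.004776
∂h/∂y = [(-85)·(-0.3) − (-45)·(-0.4)] / 1675 = +0.004478
Flow = −∇h = (+0.004776 east, -0.004478 north), which points southeast.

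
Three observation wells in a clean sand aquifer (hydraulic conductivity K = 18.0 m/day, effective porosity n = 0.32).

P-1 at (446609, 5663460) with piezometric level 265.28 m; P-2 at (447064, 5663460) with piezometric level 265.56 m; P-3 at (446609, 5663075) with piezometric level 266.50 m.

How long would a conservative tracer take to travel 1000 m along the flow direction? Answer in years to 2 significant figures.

15 years

∂h/∂x = (265.56 − 265.28) / (447064 − 446609) = +0.0006154
∂h/∂y = (266.50 − 265.28) / (5663075 − 5663460) = -0.003169
|∇h| = √(0.0006154² + -0.003169²) = 0.003228
Seepage velocity v = K·i/n = 18.0 × 0.003228 / 0.32 = 0.1816 m/day.
t = 1000 / 0.1816 = 5507 days = 15.1 years.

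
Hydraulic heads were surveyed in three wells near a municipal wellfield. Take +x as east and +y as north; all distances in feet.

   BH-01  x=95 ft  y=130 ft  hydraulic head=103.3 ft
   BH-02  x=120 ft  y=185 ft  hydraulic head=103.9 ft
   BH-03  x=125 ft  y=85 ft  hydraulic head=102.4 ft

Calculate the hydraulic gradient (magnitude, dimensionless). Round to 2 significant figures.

With h = a·x + b·y + c and BH-01 as origin, the differences give:
  25·a + 55·b = +0.6
  30·a + (-45)·b = -0.9
Eliminate b (×(-45) and ×55, subtract): -2775·a = 22.50 → a = ∂h/∂x = -0.008108
Back-substitute: b = ∂h/∂y = +0.01459.
|∇h| = √(-0.008108² + 0.01459²) = 0.01669

0.017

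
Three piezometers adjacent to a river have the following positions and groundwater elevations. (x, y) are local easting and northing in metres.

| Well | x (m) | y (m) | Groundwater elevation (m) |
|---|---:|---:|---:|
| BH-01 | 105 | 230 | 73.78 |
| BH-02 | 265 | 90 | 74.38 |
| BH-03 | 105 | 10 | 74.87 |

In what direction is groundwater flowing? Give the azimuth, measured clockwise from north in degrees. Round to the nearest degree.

007°

With h = a·x + b·y + c and BH-01 as origin, the differences give:
  160·a + (-140)·b = +0.60
  0·a + (-220)·b = +1.09
Eliminate b (×(-220) and ×(-140), subtract): -35200·a = 20.600 → a = ∂h/∂x = -0.0005852
Back-substitute: b = ∂h/∂y = -0.004955.
Flow direction (−∇h) has components (+0.0005852 E, +0.004955 N).
Azimuth = atan2(E, N) = atan2(+0.0005852, +0.004955) = 6.7° ≈ 007°.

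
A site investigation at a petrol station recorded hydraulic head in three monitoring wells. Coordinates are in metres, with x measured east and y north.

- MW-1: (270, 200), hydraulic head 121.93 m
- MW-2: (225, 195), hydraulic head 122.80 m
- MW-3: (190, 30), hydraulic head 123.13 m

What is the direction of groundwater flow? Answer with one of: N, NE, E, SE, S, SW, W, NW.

E

Differences from MW-1: to MW-2 (Δx, Δy, Δh) = (-45, -5, +0.87); to MW-3 = (-80, -170, +1.20).
Solve a·Δx + b·Δy = Δh: det = (-45)·(-170) − (-80)·(-5) = 7250.
∂h/∂x = [(+0.87)·(-170) − (+1.20)·(-5)] / 7250 = -0.01957
∂h/∂y = [(-45)·(+1.20) − (-80)·(+0.87)] / 7250 = +0.002152
Flow = −∇h = (+0.01957 east, -0.002152 north), which points east.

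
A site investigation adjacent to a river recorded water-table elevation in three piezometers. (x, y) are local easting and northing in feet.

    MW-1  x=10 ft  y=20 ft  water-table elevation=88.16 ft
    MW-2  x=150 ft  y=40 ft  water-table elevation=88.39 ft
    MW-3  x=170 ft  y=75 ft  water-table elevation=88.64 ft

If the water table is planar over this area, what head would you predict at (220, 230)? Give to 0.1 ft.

89.7 ft

Differences from MW-1: to MW-2 (Δx, Δy, Δh) = (140, 20, +0.23); to MW-3 = (160, 55, +0.48).
Solve a·Δx + b·Δy = Δh: det = 140·55 − 160·20 = 4500.
∂h/∂x = [(+0.23)·55 − (+0.48)·20] / 4500 = +0.0006778
∂h/∂y = [140·(+0.48) − 160·(+0.23)] / 4500 = +0.006756
h(220, 230) = 88.16 + (+0.0006778)·(210) + (+0.006756)·(210) = 88.16 +0.142 +1.419 = 89.721 ft.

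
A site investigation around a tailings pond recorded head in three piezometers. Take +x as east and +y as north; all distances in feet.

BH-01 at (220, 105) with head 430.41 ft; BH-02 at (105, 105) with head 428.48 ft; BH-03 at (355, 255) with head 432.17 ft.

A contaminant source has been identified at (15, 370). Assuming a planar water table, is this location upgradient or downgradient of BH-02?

With h = a·x + b·y + c and BH-01 as origin, the differences give:
  (-115)·a + 0·b = -1.93
  135·a + 150·b = +1.76
Eliminate b (×150 and ×0, subtract): -17250·a = -289.500 → a = ∂h/∂x = +0.01678
Back-substitute: b = ∂h/∂y = -0.003371.
Head at (15, 370) = 430.41 + (+0.01678)·(-205) + (-0.003371)·(265) = 426.08 ft.
That is lower than the 428.48 ft at BH-02, so the point is downgradient.

downgradient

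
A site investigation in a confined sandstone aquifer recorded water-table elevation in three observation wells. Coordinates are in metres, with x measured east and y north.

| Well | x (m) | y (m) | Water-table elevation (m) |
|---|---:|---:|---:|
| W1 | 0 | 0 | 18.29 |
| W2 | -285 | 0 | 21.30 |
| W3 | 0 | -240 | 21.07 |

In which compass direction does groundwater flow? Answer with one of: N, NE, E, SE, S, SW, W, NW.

NE

∂h/∂x = (21.30 − 18.29) / (-285 − 0) = -0.01056
∂h/∂y = (21.07 − 18.29) / (-240 − 0) = -0.01158
Flow = −∇h = (+0.01056 east, +0.01158 north), which points northeast.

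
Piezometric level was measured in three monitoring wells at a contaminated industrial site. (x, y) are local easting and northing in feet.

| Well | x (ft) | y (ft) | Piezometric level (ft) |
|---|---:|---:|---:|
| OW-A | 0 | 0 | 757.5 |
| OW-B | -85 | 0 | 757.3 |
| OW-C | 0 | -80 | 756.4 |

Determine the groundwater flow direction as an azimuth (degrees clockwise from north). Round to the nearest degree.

∂h/∂x = (757.3 − 757.5) / (-85 − 0) = +0.002353
∂h/∂y = (756.4 − 757.5) / (-80 − 0) = +0.01375
Flow direction (−∇h) has components (-0.002353 E, -0.01375 N).
Azimuth = atan2(E, N) = atan2(-0.002353, -0.01375) = 189.7° ≈ 190°.

190°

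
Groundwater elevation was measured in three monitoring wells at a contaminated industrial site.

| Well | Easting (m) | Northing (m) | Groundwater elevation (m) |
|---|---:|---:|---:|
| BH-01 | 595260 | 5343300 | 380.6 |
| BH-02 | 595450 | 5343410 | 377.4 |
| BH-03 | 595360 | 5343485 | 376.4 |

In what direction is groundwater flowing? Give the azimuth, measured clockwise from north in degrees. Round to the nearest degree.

015°

Differences from BH-01: to BH-02 (Δx, Δy, Δh) = (190, 110, -3.2); to BH-03 = (100, 185, -4.2).
Determinant of the coordinate differences = 190·185 − 100·110 = 24150.
∂h/∂x = [(-3.2)·185 − (-4.2)·110] / 24150 = -0.005383
∂h/∂y = [190·(-4.2) − 100·(-3.2)] / 24150 = -0.01979
Flow direction (−∇h) has components (+0.005383 E, +0.01979 N).
Azimuth = atan2(E, N) = atan2(+0.005383, +0.01979) = 15.2° ≈ 015°.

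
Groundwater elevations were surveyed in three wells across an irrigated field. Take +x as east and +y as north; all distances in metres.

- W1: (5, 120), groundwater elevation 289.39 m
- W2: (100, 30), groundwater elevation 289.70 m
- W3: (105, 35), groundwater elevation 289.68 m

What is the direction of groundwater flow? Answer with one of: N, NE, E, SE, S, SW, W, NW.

Three-point gradient (reference W1): Δ to W2 = (95, -90, +0.31), Δ to W3 = (100, -85, +0.29).
∂h/∂x = -0.0002703, ∂h/∂y = -0.003730 (det = 925).
Flow = −∇h = (+0.0002703 east, +0.003730 north), which points north.

N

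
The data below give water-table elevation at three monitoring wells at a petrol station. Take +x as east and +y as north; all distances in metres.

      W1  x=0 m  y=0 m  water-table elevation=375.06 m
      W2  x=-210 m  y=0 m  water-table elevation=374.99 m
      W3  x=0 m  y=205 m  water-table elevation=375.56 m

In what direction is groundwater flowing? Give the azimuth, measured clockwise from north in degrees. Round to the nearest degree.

188°

∂h/∂x = (374.99 − 375.06) / (-210 − 0) = +0.0003333
∂h/∂y = (375.56 − 375.06) / (205 − 0) = +0.002439
Flow direction (−∇h) has components (-0.0003333 E, -0.002439 N).
Azimuth = atan2(E, N) = atan2(-0.0003333, -0.002439) = 187.8° ≈ 188°.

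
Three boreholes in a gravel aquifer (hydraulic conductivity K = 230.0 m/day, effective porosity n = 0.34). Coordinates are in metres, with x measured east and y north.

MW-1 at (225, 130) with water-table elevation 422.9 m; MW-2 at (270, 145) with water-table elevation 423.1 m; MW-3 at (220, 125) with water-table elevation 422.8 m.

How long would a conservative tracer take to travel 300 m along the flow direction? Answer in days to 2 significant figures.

19 days

Differences from MW-1: to MW-2 (Δx, Δy, Δh) = (45, 15, +0.2); to MW-3 = (-5, -5, -0.1).
Solve a·Δx + b·Δy = Δh: det = 45·(-5) − (-5)·15 = -150.
∂h/∂x = [(+0.2)·(-5) − (-0.1)·15] / -150 = -0.003333
∂h/∂y = [45·(-0.1) − (-5)·(+0.2)] / -150 = +0.02333
|∇h| = √(-0.003333² + 0.02333²) = 0.02357
Seepage velocity v = K·i/n = 230.0 × 0.02357 / 0.34 = 15.94 m/day.
t = 300 / 15.94 = 18.82 days.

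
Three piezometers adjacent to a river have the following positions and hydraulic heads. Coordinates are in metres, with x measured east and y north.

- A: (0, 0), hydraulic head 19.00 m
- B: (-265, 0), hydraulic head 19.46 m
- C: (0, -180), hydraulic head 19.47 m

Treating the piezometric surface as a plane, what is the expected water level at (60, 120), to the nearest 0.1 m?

18.6 m

∂h/∂x = (19.46 − 19.00) / (-265 − 0) = -0.001736
∂h/∂y = (19.47 − 19.00) / (-180 − 0) = -0.002611
h(60, 120) = 19.00 + (-0.001736)·(60) + (-0.002611)·(120) = 19.00 -0.104 -0.313 = 18.583 m.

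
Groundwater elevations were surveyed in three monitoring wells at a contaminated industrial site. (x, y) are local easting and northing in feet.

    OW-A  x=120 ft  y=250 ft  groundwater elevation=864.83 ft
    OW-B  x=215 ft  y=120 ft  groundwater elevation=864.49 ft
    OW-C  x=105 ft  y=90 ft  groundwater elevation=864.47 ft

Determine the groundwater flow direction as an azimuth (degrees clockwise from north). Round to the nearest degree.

169°

Differences from OW-A: to OW-B (Δx, Δy, Δh) = (95, -130, -0.34); to OW-C = (-15, -160, -0.36).
Solve a·Δx + b·Δy = Δh: det = 95·(-160) − (-15)·(-130) = -17150.
∂h/∂x = [(-0.34)·(-160) − (-0.36)·(-130)] / -17150 = -0.0004431
∂h/∂y = [95·(-0.36) − (-15)·(-0.34)] / -17150 = +0.002292
Flow direction (−∇h) has components (+0.0004431 E, -0.002292 N).
Azimuth = atan2(E, N) = atan2(+0.0004431, -0.002292) = 169.1° ≈ 169°.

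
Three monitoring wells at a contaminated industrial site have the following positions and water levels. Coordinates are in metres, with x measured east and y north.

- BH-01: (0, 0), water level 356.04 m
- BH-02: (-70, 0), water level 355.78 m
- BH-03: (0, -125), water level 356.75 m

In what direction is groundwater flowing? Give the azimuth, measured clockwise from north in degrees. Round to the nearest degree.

∂h/∂x = (355.78 − 356.04) / (-70 − 0) = +0.003714
∂h/∂y = (356.75 − 356.04) / (-125 − 0) = -0.005680
Flow direction (−∇h) has components (-0.003714 E, +0.005680 N).
Azimuth = atan2(E, N) = atan2(-0.003714, +0.005680) = 326.8° ≈ 327°.

327°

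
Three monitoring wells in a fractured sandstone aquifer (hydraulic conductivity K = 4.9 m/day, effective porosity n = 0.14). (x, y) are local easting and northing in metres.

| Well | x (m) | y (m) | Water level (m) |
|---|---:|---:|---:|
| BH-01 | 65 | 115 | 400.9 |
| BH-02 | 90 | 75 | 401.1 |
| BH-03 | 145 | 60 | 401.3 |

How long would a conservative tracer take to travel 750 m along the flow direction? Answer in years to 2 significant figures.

With h = a·x + b·y + c and BH-01 as origin, the differences give:
  25·a + (-40)·b = +0.2
  80·a + (-55)·b = +0.4
Eliminate b (×(-55) and ×(-40), subtract): 1825·a = 5.00 → a = ∂h/∂x = +0.002740
Back-substitute: b = ∂h/∂y = -0.003288.
|∇h| = √(0.002740² + -0.003288²) = 0.00428
Seepage velocity v = K·i/n = 4.9 × 0.00428 / 0.14 = 0.1498 m/day.
t = 750 / 0.1498 = 5007 days = 13.7 years.

14 years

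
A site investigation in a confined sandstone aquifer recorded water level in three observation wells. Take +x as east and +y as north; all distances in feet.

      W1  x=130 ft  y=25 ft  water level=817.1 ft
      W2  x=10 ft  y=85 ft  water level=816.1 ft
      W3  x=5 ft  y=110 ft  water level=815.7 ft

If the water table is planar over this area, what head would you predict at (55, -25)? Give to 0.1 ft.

Taking W1 as reference: W2−W1 = (-120, 60, -1.0); W3−W1 = (-125, 85, -1.4).
Determinant of the coordinate differences = (-120)·85 − (-125)·60 = -2700.
∂h/∂x = [(-1.0)·85 − (-1.4)·60] / -2700 = +0.0003704
∂h/∂y = [(-120)·(-1.4) − (-125)·(-1.0)] / -2700 = -0.01593
h(55, -25) = 817.1 + (+0.0003704)·(-75) + (-0.01593)·(-50) = 817.1 -0.028 +0.796 = 817.869 ft.

817.9 ft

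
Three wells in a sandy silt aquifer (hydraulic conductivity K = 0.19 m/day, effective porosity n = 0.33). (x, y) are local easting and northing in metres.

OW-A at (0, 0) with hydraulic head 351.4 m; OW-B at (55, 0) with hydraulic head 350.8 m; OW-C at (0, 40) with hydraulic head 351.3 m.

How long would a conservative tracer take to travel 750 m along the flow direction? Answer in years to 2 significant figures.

320 years

∂h/∂x = (350.8 − 351.4) / (55 − 0) = -0.01091
∂h/∂y = (351.3 − 351.4) / (40 − 0) = -0.002500
|∇h| = √(-0.01091² + -0.002500²) = 0.01119
Seepage velocity v = K·i/n = 0.19 × 0.01119 / 0.33 = 0.006443 m/day.
t = 750 / 0.006443 = 1.164e+05 days = 319 years.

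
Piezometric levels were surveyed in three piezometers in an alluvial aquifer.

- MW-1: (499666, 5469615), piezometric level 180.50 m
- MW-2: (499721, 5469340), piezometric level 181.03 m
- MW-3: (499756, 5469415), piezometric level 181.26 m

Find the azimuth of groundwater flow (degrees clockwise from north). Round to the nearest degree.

Differences from MW-1: to MW-2 (Δx, Δy, Δh) = (55, -275, +0.53); to MW-3 = (90, -200, +0.76).
Solve a·Δx + b·Δy = Δh: det = 55·(-200) − 90·(-275) = 13750.
∂h/∂x = [(+0.53)·(-200) − (+0.76)·(-275)] / 13750 = +0.007491
∂h/∂y = [55·(+0.76) − 90·(+0.53)] / 13750 = -0.0004291
Flow direction (−∇h) has components (-0.007491 E, +0.0004291 N).
Azimuth = atan2(E, N) = atan2(-0.007491, +0.0004291) = 273.3° ≈ 273°.

273°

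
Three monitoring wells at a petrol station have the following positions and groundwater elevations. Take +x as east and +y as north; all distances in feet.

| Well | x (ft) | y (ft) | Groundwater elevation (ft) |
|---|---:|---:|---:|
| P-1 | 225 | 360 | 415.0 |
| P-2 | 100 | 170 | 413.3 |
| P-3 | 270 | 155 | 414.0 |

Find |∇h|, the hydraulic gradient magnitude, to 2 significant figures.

With h = a·x + b·y + c and P-1 as origin, the differences give:
  (-125)·a + (-190)·b = -1.7
  45·a + (-205)·b = -1.0
Eliminate b (×(-205) and ×(-190), subtract): 34175·a = 158.50 → a = ∂h/∂x = +0.004638
Back-substitute: b = ∂h/∂y = +0.005896.
|∇h| = √(0.004638² + 0.005896²) = 0.007502

0.0075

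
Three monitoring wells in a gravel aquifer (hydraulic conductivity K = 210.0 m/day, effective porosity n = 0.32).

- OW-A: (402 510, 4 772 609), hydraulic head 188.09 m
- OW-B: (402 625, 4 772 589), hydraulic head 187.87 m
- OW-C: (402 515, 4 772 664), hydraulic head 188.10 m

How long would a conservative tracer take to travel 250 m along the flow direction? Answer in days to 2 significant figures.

With h = a·x + b·y + c and OW-A as origin, the differences give:
  115·a + (-20)·b = -0.22
  5·a + 55·b = +0.01
Eliminate b (×55 and ×(-20), subtract): 6425·a = -11.900 → a = ∂h/∂x = -0.001852
Back-substitute: b = ∂h/∂y = +0.0003502.
|∇h| = √(-0.001852² + 0.0003502²) = 0.001885
Seepage velocity v = K·i/n = 210.0 × 0.001885 / 0.32 = 1.237 m/day.
t = 250 / 1.237 = 202.1 days.

200 days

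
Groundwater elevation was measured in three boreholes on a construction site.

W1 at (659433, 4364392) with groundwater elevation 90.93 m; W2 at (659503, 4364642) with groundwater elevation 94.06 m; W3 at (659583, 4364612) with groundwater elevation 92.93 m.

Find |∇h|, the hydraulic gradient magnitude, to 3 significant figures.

0.0172

Three-point gradient (reference W1): Δ to W2 = (70, 250, +3.13), Δ to W3 = (150, 220, +2.00).
∂h/∂x = -0.008534, ∂h/∂y = +0.01491 (det = -22100).
|∇h| = √(-0.008534² + 0.01491²) = 0.01718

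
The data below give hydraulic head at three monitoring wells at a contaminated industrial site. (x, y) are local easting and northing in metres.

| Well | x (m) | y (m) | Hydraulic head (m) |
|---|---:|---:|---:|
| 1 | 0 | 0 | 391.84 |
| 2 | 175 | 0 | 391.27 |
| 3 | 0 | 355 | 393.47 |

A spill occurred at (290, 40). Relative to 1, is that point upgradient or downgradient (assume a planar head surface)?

∂h/∂x = (391.27 − 391.84) / (175 − 0) = -0.003257
∂h/∂y = (393.47 − 391.84) / (355 − 0) = +0.004592
Head at (290, 40) = 391.84 + (-0.003257)·(290) + (+0.004592)·(40) = 391.08 m.
That is lower than the 391.84 m at 1, so the point is downgradient.

downgradient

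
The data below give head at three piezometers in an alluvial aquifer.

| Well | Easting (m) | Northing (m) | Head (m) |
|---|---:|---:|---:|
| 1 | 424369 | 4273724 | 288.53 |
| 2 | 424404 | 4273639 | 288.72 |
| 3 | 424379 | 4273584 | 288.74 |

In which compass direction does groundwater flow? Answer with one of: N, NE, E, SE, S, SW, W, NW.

Differences from 1: to 2 (Δx, Δy, Δh) = (35, -85, +0.19); to 3 = (10, -140, +0.21).
Solve a·Δx + b·Δy = Δh: det = 35·(-140) − 10·(-85) = -4050.
∂h/∂x = [(+0.19)·(-140) − (+0.21)·(-85)] / -4050 = +0.002160
∂h/∂y = [35·(+0.21) − 10·(+0.19)] / -4050 = -0.001346
Flow = −∇h = (-0.002160 east, +0.001346 north), which points northwest.

NW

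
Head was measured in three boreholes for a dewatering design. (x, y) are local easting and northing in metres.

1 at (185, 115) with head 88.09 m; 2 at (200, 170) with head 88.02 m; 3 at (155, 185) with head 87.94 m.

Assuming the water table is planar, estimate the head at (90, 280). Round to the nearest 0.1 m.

Taking 1 as reference: 2−1 = (15, 55, -0.07); 3−1 = (-30, 70, -0.15).
Determinant of the coordinate differences = 15·70 − (-30)·55 = 2700.
∂h/∂x = [(-0.07)·70 − (-0.15)·55] / 2700 = +0.001241
∂h/∂y = [15·(-0.15) − (-30)·(-0.07)] / 2700 = -0.001611
h(90, 280) = 88.09 + (+0.001241)·(-95) + (-0.001611)·(165) = 88.09 -0.118 -0.266 = 87.706 m.

87.7 m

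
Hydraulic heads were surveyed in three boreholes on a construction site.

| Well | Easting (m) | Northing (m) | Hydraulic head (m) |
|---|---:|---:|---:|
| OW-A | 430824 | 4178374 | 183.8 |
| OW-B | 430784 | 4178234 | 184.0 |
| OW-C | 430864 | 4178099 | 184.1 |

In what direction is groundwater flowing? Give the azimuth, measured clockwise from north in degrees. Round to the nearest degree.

033°

Taking OW-A as reference: OW-B−OW-A = (-40, -140, +0.2); OW-C−OW-A = (40, -275, +0.3).
Solve a·Δx + b·Δy = Δh: det = (-40)·(-275) − 40·(-140) = 16600.
∂h/∂x = [(+0.2)·(-275) − (+0.3)·(-140)] / 16600 = -0.0007831
∂h/∂y = [(-40)·(+0.3) − 40·(+0.2)] / 16600 = -0.001205
Flow direction (−∇h) has components (+0.0007831 E, +0.001205 N).
Azimuth = atan2(E, N) = atan2(+0.0007831, +0.001205) = 33.0° ≈ 033°.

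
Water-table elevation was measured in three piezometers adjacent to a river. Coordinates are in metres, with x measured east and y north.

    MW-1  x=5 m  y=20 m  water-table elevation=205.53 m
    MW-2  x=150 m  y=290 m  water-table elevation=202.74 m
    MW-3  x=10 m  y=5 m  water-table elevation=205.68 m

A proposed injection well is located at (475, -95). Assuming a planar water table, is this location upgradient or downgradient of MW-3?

upgradient

Differences from MW-1: to MW-2 (Δx, Δy, Δh) = (145, 270, -2.79); to MW-3 = (5, -15, +0.15).
Solve a·Δx + b·Δy = Δh: det = 145·(-15) − 5·270 = -3525.
∂h/∂x = [(-2.79)·(-15) − (+0.15)·270] / -3525 = -0.0003830
∂h/∂y = [145·(+0.15) − 5·(-2.79)] / -3525 = -0.01013
Head at (475, -95) = 205.53 + (-0.0003830)·(470) + (-0.01013)·(-115) = 206.51 m.
That is higher than the 205.68 m at MW-3, so the point is upgradient.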